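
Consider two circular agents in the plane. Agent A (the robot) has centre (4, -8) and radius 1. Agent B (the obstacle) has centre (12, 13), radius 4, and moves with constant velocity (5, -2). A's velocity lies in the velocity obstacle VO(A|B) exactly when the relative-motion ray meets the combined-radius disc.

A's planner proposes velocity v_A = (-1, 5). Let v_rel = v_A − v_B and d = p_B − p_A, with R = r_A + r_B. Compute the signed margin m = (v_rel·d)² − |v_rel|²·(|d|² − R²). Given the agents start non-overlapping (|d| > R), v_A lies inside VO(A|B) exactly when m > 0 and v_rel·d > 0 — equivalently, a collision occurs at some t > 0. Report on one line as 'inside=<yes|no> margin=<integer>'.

d = (8, 21),  |d|² = 505;  R = 1+4 = 5,  c = 505−5² = 480
v_rel = (-6, 7),  |v_rel|² = 85;  v_rel·d = (-6)·(8) + (7)·(21) = 99
85·t² − 198·t + 480 = 0  ⇒  m = 99² − 85·480 = -30999
m = -30999 < 0,  v_rel·d = 99 > 0  ⇒  outside

inside=no margin=-30999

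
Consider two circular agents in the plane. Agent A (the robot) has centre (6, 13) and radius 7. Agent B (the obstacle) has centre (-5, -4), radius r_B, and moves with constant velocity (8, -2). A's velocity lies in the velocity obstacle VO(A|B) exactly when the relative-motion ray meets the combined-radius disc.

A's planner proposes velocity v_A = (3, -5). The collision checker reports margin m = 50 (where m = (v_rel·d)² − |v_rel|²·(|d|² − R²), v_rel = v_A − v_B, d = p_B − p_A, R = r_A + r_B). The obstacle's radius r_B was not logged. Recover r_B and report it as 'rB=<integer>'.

m = 50
d = (-11, -17);  v_rel = (-5, -3),  |v_rel|² = 34
v_rel×d = (-5)·(-17) − (-3)·(-11) = 52
since m = R²·34 − 52²:  R² = (2704 + 50) / 34 = 81
R = √81 = 9  ⇒  r_B = 9 − 7 = 2

rB=2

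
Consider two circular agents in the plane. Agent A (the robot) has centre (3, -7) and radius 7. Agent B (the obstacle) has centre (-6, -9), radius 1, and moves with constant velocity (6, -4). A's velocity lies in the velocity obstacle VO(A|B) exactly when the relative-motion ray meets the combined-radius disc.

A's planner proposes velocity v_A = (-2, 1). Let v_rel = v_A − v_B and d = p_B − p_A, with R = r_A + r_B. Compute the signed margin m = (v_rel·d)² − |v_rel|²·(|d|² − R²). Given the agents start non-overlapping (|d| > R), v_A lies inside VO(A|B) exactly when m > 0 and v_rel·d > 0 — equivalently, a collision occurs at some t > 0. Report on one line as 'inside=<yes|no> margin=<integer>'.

d = (-9, -2),  |d|² = 85;  R = 7+1 = 8,  c = 85−8² = 21
v_rel = (-8, 5),  |v_rel|² = 89;  v_rel·d = (-8)·(-9) + (5)·(-2) = 62
89·t² − 124·t + 21 = 0  ⇒  m = 62² − 89·21 = 1975
m = 1975 > 0,  v_rel·d = 62 > 0  ⇒  inside

inside=yes margin=1975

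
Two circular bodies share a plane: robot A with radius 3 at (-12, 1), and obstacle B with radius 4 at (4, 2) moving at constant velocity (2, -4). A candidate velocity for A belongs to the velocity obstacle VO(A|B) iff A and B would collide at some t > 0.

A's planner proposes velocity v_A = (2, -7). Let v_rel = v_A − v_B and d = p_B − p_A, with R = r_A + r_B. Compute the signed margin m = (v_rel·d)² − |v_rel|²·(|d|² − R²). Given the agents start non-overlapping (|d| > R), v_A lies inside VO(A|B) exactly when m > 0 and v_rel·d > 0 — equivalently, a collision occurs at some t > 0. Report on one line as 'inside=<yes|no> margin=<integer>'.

d = (16, 1),  |d|² = 257;  R = 3+4 = 7,  c = 257−7² = 208
v_rel = (0, -3),  |v_rel|² = 9;  v_rel·d = (0)·(16) + (-3)·(1) = -3
9·t² + 6·t + 208 = 0  ⇒  m = (-3)² − 9·208 = -1863
m = -1863 < 0,  v_rel·d = -3 < 0  ⇒  outside

inside=no margin=-1863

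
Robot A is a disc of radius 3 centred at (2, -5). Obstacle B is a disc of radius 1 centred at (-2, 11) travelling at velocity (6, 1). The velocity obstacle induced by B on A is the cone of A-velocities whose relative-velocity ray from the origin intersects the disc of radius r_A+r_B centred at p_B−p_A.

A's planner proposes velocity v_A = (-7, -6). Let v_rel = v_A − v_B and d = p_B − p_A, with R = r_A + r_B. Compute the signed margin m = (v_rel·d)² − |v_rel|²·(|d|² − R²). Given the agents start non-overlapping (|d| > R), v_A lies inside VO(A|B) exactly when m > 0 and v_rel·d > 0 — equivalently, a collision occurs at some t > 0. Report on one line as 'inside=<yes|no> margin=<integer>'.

d = (-4, 16),  |d|² = 272;  R = 3+1 = 4,  c = 272−4² = 256
v_rel = (-13, -7),  |v_rel|² = 218;  v_rel·d = (-13)·(-4) + (-7)·(16) = -60
218·t² + 120·t + 256 = 0  ⇒  m = (-60)² − 218·256 = -52208
m = -52208 < 0,  v_rel·d = -60 < 0  ⇒  outside

inside=no margin=-52208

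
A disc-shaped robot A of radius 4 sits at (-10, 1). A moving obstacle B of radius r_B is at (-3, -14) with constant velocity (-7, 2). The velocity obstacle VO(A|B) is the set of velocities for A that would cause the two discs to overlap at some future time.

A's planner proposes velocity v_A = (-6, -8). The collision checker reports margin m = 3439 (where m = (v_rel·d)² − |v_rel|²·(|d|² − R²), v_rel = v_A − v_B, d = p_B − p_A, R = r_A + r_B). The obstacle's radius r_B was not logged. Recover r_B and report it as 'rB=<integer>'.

m = 3439
d = (7, -15);  v_rel = (1, -10),  |v_rel|² = 101
v_rel×d = (1)·(-15) − (-10)·(7) = 55
since m = R²·101 − 55²:  R² = (3025 + 3439) / 101 = 64
R = √64 = 8  ⇒  r_B = 8 − 4 = 4

rB=4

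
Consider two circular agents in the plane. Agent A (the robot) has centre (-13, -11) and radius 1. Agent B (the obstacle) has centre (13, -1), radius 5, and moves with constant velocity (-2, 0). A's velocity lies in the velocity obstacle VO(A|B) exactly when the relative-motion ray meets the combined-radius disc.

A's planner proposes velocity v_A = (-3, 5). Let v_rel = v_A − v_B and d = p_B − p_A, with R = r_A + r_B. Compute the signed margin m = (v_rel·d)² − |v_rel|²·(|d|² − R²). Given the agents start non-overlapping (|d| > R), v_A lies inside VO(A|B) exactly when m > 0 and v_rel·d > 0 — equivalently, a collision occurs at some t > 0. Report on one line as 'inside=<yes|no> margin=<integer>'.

d = (26, 10),  |d|² = 776;  R = 1+5 = 6,  c = 776−6² = 740
v_rel = (-1, 5),  |v_rel|² = 26;  v_rel·d = (-1)·(26) + (5)·(10) = 24
26·t² − 48·t + 740 = 0  ⇒  m = 24² − 26·740 = -18664
m = -18664 < 0,  v_rel·d = 24 > 0  ⇒  outside

inside=no margin=-18664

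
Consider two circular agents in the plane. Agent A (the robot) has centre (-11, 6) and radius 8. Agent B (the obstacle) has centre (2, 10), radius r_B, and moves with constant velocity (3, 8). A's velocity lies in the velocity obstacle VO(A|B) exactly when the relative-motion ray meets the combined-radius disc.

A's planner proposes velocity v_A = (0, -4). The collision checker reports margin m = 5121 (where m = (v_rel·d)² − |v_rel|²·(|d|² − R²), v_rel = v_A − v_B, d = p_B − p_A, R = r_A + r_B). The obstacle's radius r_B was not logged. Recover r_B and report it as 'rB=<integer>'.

m = 5121
d = (13, 4);  v_rel = (-3, -12),  |v_rel|² = 153
v_rel×d = (-3)·(4) − (-12)·(13) = 144
since m = R²·153 − 144²:  R² = (20736 + 5121) / 153 = 169
R = √169 = 13  ⇒  r_B = 13 − 8 = 5

rB=5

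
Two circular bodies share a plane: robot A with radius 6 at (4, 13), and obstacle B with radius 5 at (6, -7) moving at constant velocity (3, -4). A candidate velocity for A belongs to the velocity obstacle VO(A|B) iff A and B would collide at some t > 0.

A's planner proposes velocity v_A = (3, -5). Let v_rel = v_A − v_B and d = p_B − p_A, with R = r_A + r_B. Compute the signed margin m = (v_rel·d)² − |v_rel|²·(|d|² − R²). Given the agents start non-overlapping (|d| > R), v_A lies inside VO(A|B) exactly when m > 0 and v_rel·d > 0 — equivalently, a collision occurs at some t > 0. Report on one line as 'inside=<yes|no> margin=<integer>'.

d = (2, -20),  |d|² = 404;  R = 6+5 = 11,  c = 404−11² = 283
v_rel = (0, -1),  |v_rel|² = 1;  v_rel·d = (0)·(2) + (-1)·(-20) = 20
1·t² − 40·t + 283 = 0  ⇒  m = 20² − 1·283 = 117
m = 117 > 0,  v_rel·d = 20 > 0  ⇒  inside

inside=yes margin=117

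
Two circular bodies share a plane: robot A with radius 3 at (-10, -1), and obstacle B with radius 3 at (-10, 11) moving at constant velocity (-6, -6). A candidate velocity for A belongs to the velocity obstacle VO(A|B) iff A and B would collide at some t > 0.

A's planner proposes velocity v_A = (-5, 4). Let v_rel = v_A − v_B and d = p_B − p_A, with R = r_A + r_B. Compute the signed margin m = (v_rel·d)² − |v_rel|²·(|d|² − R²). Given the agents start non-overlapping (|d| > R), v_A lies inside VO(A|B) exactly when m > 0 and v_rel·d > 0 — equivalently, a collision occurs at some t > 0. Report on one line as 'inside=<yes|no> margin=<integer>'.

d = (0, 12),  |d|² = 144;  R = 3+3 = 6,  c = 144−6² = 108
v_rel = (1, 10),  |v_rel|² = 101;  v_rel·d = (1)·(0) + (10)·(12) = 120
101·t² − 240·t + 108 = 0  ⇒  m = 120² − 101·108 = 3492
m = 3492 > 0,  v_rel·d = 120 > 0  ⇒  inside

inside=yes margin=3492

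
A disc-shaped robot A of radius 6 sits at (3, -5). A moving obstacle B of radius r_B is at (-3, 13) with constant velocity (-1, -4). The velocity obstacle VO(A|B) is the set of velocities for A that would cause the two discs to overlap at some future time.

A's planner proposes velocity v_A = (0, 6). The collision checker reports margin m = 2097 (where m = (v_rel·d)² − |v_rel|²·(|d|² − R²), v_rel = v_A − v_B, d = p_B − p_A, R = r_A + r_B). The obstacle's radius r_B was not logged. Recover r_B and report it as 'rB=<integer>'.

m = 2097
d = (-6, 18);  v_rel = (1, 10),  |v_rel|² = 101
v_rel×d = (1)·(18) − (10)·(-6) = 78
since m = R²·101 − 78²:  R² = (6084 + 2097) / 101 = 81
R = √81 = 9  ⇒  r_B = 9 − 6 = 3

rB=3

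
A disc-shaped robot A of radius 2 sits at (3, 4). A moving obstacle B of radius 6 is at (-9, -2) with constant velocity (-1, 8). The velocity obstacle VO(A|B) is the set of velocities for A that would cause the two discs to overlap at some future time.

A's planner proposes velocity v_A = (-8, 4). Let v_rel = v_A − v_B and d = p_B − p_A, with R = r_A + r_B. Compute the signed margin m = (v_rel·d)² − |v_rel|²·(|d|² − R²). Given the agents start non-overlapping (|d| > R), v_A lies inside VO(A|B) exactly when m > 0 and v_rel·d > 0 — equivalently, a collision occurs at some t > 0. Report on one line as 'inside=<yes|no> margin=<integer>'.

d = (-12, -6),  |d|² = 180;  R = 2+6 = 8,  c = 180−8² = 116
v_rel = (-7, -4),  |v_rel|² = 65;  v_rel·d = (-7)·(-12) + (-4)·(-6) = 108
65·t² − 216·t + 116 = 0  ⇒  m = 108² − 65·116 = 4124
m = 4124 > 0,  v_rel·d = 108 > 0  ⇒  inside

inside=yes margin=4124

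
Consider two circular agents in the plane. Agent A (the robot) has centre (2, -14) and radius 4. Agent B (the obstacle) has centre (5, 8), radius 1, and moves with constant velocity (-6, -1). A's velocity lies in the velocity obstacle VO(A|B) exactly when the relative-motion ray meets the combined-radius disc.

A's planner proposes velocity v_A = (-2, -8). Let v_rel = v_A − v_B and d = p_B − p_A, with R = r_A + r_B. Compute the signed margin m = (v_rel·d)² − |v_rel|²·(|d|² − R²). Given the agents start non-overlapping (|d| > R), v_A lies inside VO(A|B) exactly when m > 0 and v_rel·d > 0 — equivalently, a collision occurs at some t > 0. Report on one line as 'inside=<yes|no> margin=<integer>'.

d = (3, 22),  |d|² = 493;  R = 4+1 = 5,  c = 493−5² = 468
v_rel = (4, -7),  |v_rel|² = 65;  v_rel·d = (4)·(3) + (-7)·(22) = -142
65·t² + 284·t + 468 = 0  ⇒  m = (-142)² − 65·468 = -10256
m = -10256 < 0,  v_rel·d = -142 < 0  ⇒  outside

inside=no margin=-10256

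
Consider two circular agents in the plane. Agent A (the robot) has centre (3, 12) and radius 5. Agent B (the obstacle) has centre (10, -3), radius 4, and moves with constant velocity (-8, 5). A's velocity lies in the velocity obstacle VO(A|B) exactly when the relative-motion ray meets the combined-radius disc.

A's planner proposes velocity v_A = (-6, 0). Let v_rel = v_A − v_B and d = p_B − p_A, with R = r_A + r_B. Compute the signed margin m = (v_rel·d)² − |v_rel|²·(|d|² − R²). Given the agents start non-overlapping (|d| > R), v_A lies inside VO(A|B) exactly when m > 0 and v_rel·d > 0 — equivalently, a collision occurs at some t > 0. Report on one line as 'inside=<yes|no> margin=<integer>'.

d = (7, -15),  |d|² = 274;  R = 5+4 = 9,  c = 274−9² = 193
v_rel = (2, -5),  |v_rel|² = 29;  v_rel·d = (2)·(7) + (-5)·(-15) = 89
29·t² − 178·t + 193 = 0  ⇒  m = 89² − 29·193 = 2324
m = 2324 > 0,  v_rel·d = 89 > 0  ⇒  inside

inside=yes margin=2324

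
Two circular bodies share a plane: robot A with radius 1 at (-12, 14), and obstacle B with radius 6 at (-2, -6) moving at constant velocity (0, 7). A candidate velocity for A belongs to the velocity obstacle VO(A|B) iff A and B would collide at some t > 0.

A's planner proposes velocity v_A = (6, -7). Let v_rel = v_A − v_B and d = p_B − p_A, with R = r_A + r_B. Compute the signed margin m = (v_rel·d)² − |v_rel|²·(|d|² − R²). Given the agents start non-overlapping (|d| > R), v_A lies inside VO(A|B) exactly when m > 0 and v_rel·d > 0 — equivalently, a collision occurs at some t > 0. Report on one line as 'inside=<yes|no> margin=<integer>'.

d = (10, -20),  |d|² = 500;  R = 1+6 = 7,  c = 500−7² = 451
v_rel = (6, -14),  |v_rel|² = 232;  v_rel·d = (6)·(10) + (-14)·(-20) = 340
232·t² − 680·t + 451 = 0  ⇒  m = 340² − 232·451 = 10968
m = 10968 > 0,  v_rel·d = 340 > 0  ⇒  inside

inside=yes margin=10968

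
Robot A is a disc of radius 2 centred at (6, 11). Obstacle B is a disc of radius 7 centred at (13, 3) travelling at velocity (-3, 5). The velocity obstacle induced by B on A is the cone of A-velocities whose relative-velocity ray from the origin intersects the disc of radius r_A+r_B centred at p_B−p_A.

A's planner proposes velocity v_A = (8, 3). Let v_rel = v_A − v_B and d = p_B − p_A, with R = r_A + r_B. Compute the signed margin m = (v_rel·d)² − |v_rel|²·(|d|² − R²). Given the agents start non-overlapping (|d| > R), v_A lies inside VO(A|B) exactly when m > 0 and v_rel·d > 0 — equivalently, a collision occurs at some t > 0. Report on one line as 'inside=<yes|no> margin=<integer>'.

d = (7, -8),  |d|² = 113;  R = 2+7 = 9,  c = 113−9² = 32
v_rel = (11, -2),  |v_rel|² = 125;  v_rel·d = (11)·(7) + (-2)·(-8) = 93
125·t² − 186·t + 32 = 0  ⇒  m = 93² − 125·32 = 4649
m = 4649 > 0,  v_rel·d = 93 > 0  ⇒  inside

inside=yes margin=4649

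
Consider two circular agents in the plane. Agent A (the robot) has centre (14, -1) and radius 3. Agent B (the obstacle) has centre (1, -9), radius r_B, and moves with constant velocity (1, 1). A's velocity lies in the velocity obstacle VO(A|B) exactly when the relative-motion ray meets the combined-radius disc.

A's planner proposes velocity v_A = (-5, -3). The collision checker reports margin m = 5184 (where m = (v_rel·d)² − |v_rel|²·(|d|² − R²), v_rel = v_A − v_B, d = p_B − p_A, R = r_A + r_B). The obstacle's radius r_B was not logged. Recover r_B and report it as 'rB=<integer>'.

m = 5184
d = (-13, -8);  v_rel = (-6, -4),  |v_rel|² = 52
v_rel×d = (-6)·(-8) − (-4)·(-13) = -4
since m = R²·52 − (-4)²:  R² = (16 + 5184) / 52 = 100
R = √100 = 10  ⇒  r_B = 10 − 3 = 7

rB=7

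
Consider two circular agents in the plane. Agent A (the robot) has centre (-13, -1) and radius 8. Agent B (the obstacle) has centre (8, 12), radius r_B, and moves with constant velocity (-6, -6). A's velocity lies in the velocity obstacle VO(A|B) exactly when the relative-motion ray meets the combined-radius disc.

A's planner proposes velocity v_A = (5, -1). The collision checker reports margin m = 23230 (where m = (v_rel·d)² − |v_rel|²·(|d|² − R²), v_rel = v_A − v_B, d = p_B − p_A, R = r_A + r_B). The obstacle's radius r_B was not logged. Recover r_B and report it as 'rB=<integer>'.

m = 23230
d = (21, 13);  v_rel = (11, 5),  |v_rel|² = 146
v_rel×d = (11)·(13) − (5)·(21) = 38
since m = R²·146 − 38²:  R² = (1444 + 23230) / 146 = 169
R = √169 = 13  ⇒  r_B = 13 − 8 = 5

rB=5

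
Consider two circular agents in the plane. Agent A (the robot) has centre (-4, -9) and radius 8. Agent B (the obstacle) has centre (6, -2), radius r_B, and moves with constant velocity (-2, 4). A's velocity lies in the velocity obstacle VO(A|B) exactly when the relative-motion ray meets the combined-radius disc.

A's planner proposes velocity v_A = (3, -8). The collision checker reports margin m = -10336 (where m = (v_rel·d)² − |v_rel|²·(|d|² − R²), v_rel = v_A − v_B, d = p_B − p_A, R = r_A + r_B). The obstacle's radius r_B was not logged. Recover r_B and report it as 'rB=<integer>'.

m = -10336
d = (10, 7);  v_rel = (5, -12),  |v_rel|² = 169
v_rel×d = (5)·(7) − (-12)·(10) = 155
since m = R²·169 − 155²:  R² = (24025 + -10336) / 169 = 81
R = √81 = 9  ⇒  r_B = 9 − 8 = 1

rB=1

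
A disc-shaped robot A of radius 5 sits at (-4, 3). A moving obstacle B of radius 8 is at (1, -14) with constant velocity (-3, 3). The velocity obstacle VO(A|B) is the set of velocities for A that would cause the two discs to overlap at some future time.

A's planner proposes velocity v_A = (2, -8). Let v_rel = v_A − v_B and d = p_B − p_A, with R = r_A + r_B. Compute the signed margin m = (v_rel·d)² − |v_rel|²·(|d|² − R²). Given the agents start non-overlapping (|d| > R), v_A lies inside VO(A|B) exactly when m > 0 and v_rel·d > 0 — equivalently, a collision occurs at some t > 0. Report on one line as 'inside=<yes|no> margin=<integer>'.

d = (5, -17),  |d|² = 314;  R = 5+8 = 13,  c = 314−13² = 145
v_rel = (5, -11),  |v_rel|² = 146;  v_rel·d = (5)·(5) + (-11)·(-17) = 212
146·t² − 424·t + 145 = 0  ⇒  m = 212² − 146·145 = 23774
m = 23774 > 0,  v_rel·d = 212 > 0  ⇒  inside

inside=yes margin=23774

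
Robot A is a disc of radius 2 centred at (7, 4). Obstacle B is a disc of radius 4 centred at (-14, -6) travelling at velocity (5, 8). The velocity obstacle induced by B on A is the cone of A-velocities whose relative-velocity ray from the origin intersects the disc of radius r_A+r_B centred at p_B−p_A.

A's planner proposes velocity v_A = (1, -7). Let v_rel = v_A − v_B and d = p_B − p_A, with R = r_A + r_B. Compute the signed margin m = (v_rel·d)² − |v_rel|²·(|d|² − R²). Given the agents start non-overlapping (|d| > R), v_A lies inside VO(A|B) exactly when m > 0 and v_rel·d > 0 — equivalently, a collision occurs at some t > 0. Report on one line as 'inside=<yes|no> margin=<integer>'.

d = (-21, -10),  |d|² = 541;  R = 2+4 = 6,  c = 541−6² = 505
v_rel = (-4, -15),  |v_rel|² = 241;  v_rel·d = (-4)·(-21) + (-15)·(-10) = 234
241·t² − 468·t + 505 = 0  ⇒  m = 234² − 241·505 = -66949
m = -66949 < 0,  v_rel·d = 234 > 0  ⇒  outside

inside=no margin=-66949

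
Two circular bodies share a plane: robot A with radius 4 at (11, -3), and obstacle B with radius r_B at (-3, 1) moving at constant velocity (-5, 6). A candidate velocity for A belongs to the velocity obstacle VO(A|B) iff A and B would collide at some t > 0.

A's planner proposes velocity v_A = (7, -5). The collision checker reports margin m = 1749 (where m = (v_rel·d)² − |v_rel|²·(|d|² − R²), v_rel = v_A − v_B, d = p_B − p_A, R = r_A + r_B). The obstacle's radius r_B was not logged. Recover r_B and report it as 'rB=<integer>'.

m = 1749
d = (-14, 4);  v_rel = (12, -11),  |v_rel|² = 265
v_rel×d = (12)·(4) − (-11)·(-14) = -106
since m = R²·265 − (-106)²:  R² = (11236 + 1749) / 265 = 49
R = √49 = 7  ⇒  r_B = 7 − 4 = 3

rB=3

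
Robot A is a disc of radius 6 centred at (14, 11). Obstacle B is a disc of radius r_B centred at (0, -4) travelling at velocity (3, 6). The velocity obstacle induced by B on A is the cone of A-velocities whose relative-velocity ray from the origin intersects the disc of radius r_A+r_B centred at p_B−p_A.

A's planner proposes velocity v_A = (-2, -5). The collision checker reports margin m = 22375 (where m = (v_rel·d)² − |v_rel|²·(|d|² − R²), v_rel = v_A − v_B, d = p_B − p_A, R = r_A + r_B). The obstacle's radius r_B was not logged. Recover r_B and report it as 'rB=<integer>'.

m = 22375
d = (-14, -15);  v_rel = (-5, -11),  |v_rel|² = 146
v_rel×d = (-5)·(-15) − (-11)·(-14) = -79
since m = R²·146 − (-79)²:  R² = (6241 + 22375) / 146 = 196
R = √196 = 14  ⇒  r_B = 14 − 6 = 8

rB=8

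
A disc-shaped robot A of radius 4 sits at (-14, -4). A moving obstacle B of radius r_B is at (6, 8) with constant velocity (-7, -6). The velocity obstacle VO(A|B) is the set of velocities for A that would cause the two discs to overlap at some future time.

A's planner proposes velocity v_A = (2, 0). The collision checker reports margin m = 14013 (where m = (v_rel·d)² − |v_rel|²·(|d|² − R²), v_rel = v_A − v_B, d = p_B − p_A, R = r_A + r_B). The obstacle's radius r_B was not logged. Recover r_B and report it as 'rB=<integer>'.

m = 14013
d = (20, 12);  v_rel = (9, 6),  |v_rel|² = 117
v_rel×d = (9)·(12) − (6)·(20) = -12
since m = R²·117 − (-12)²:  R² = (144 + 14013) / 117 = 121
R = √121 = 11  ⇒  r_B = 11 − 4 = 7

rB=7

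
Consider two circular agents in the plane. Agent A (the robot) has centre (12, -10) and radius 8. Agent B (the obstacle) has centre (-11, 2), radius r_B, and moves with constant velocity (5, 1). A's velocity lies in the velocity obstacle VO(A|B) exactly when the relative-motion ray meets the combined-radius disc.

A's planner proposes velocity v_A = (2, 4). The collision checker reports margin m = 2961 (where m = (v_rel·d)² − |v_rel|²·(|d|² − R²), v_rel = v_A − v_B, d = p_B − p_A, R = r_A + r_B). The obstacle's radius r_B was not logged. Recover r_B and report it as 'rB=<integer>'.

m = 2961
d = (-23, 12);  v_rel = (-3, 3),  |v_rel|² = 18
v_rel×d = (-3)·(12) − (3)·(-23) = 33
since m = R²·18 − 33²:  R² = (1089 + 2961) / 18 = 225
R = √225 = 15  ⇒  r_B = 15 − 8 = 7

rB=7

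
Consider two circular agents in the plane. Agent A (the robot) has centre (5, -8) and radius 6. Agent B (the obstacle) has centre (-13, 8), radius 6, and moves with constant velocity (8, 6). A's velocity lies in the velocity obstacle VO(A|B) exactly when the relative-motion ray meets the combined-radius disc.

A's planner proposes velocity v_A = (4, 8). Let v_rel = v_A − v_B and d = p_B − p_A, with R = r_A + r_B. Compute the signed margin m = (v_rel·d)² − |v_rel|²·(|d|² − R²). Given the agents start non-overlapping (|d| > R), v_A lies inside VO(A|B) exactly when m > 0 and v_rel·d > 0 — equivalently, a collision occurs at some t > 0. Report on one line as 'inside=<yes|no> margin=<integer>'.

d = (-18, 16),  |d|² = 580;  R = 6+6 = 12,  c = 580−12² = 436
v_rel = (-4, 2),  |v_rel|² = 20;  v_rel·d = (-4)·(-18) + (2)·(16) = 104
20·t² − 208·t + 436 = 0  ⇒  m = 104² − 20·436 = 2096
m = 2096 > 0,  v_rel·d = 104 > 0  ⇒  inside

inside=yes margin=2096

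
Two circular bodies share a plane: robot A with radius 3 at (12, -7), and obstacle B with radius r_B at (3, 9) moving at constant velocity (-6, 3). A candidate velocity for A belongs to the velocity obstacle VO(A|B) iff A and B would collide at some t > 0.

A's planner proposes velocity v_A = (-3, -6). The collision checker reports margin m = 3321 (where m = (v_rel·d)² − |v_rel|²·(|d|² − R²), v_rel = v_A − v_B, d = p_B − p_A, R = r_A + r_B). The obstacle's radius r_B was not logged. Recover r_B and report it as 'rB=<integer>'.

m = 3321
d = (-9, 16);  v_rel = (3, -9),  |v_rel|² = 90
v_rel×d = (3)·(16) − (-9)·(-9) = -33
since m = R²·90 − (-33)²:  R² = (1089 + 3321) / 90 = 49
R = √49 = 7  ⇒  r_B = 7 − 3 = 4

rB=4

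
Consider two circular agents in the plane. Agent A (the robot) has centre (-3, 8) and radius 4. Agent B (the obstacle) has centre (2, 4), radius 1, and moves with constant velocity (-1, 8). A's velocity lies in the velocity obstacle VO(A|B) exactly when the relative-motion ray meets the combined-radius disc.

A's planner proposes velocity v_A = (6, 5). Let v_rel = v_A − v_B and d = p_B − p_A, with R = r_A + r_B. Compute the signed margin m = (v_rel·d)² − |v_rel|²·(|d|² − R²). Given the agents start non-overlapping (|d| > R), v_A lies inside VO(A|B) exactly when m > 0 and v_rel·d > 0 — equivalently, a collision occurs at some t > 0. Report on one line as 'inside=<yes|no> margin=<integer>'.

d = (5, -4),  |d|² = 41;  R = 4+1 = 5,  c = 41−5² = 16
v_rel = (7, -3),  |v_rel|² = 58;  v_rel·d = (7)·(5) + (-3)·(-4) = 47
58·t² − 94·t + 16 = 0  ⇒  m = 47² − 58·16 = 1281
m = 1281 > 0,  v_rel·d = 47 > 0  ⇒  inside

inside=yes margin=1281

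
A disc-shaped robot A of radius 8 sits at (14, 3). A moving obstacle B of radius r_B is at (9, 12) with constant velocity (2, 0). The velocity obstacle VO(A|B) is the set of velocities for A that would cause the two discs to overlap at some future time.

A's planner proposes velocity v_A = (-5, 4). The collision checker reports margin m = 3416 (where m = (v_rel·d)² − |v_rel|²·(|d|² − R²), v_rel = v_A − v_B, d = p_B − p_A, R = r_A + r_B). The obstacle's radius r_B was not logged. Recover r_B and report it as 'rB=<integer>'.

m = 3416
d = (-5, 9);  v_rel = (-7, 4),  |v_rel|² = 65
v_rel×d = (-7)·(9) − (4)·(-5) = -43
since m = R²·65 − (-43)²:  R² = (1849 + 3416) / 65 = 81
R = √81 = 9  ⇒  r_B = 9 − 8 = 1

rB=1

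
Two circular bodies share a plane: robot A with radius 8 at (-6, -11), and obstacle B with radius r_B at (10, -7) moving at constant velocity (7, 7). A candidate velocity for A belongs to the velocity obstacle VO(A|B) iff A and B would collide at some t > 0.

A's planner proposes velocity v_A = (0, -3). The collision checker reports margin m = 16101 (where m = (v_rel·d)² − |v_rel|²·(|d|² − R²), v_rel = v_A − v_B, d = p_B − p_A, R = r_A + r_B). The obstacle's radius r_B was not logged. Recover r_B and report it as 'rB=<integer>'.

m = 16101
d = (16, 4);  v_rel = (-7, -10),  |v_rel|² = 149
v_rel×d = (-7)·(4) − (-10)·(16) = 132
since m = R²·149 − 132²:  R² = (17424 + 16101) / 149 = 225
R = √225 = 15  ⇒  r_B = 15 − 8 = 7

rB=7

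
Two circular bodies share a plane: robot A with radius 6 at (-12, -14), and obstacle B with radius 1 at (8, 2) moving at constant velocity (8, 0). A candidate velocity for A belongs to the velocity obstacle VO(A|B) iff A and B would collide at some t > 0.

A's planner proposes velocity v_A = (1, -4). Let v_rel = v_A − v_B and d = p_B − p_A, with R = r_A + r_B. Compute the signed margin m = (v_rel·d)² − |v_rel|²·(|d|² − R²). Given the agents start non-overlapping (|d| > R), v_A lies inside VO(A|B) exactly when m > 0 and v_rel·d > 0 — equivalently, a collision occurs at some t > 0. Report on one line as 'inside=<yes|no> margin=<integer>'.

d = (20, 16),  |d|² = 656;  R = 6+1 = 7,  c = 656−7² = 607
v_rel = (-7, -4),  |v_rel|² = 65;  v_rel·d = (-7)·(20) + (-4)·(16) = -204
65·t² + 408·t + 607 = 0  ⇒  m = (-204)² − 65·607 = 2161
m = 2161 > 0,  v_rel·d = -204 < 0  ⇒  outside

inside=no margin=2161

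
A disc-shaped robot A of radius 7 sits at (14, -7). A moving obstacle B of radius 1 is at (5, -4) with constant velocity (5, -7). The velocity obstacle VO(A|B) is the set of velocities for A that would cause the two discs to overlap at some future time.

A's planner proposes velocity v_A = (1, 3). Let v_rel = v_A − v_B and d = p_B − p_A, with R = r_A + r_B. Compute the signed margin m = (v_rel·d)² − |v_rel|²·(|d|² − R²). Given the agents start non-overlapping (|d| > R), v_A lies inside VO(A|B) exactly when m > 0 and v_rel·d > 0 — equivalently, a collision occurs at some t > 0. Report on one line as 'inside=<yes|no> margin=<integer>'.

d = (-9, 3),  |d|² = 90;  R = 7+1 = 8,  c = 90−8² = 26
v_rel = (-4, 10),  |v_rel|² = 116;  v_rel·d = (-4)·(-9) + (10)·(3) = 66
116·t² − 132·t + 26 = 0  ⇒  m = 66² − 116·26 = 1340
m = 1340 > 0,  v_rel·d = 66 > 0  ⇒  inside

inside=yes margin=1340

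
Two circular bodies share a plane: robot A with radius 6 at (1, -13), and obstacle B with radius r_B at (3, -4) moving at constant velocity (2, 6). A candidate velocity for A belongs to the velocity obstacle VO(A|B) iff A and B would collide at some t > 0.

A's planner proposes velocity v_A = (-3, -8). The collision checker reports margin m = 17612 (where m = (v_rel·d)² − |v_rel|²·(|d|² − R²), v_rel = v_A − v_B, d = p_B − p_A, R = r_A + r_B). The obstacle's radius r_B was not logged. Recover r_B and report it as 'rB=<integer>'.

m = 17612
d = (2, 9);  v_rel = (-5, -14),  |v_rel|² = 221
v_rel×d = (-5)·(9) − (-14)·(2) = -17
since m = R²·221 − (-17)²:  R² = (289 + 17612) / 221 = 81
R = √81 = 9  ⇒  r_B = 9 − 6 = 3

rB=3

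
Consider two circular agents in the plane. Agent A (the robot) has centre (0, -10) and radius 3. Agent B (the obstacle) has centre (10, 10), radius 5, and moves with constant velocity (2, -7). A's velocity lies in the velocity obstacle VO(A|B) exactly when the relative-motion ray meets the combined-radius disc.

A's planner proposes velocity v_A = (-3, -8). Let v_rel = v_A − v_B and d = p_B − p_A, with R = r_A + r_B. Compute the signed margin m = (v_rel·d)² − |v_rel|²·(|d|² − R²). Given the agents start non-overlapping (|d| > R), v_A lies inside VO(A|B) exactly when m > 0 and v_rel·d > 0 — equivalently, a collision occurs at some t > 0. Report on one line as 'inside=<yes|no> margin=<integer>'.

d = (10, 20),  |d|² = 500;  R = 3+5 = 8,  c = 500−8² = 436
v_rel = (-5, -1),  |v_rel|² = 26;  v_rel·d = (-5)·(10) + (-1)·(20) = -70
26·t² + 140·t + 436 = 0  ⇒  m = (-70)² − 26·436 = -6436
m = -6436 < 0,  v_rel·d = -70 < 0  ⇒  outside

inside=no margin=-6436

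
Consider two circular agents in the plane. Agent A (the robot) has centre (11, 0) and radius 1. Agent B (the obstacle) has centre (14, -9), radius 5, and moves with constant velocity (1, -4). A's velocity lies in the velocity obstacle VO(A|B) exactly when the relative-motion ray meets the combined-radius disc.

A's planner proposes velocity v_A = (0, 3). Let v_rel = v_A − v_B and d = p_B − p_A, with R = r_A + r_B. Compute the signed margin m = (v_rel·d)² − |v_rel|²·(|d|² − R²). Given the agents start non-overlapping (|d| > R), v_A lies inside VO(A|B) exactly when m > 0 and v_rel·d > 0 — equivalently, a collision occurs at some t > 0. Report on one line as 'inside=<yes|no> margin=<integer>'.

d = (3, -9),  |d|² = 90;  R = 1+5 = 6,  c = 90−6² = 54
v_rel = (-1, 7),  |v_rel|² = 50;  v_rel·d = (-1)·(3) + (7)·(-9) = -66
50·t² + 132·t + 54 = 0  ⇒  m = (-66)² − 50·54 = 1656
m = 1656 > 0,  v_rel·d = -66 < 0  ⇒  outside

inside=no margin=1656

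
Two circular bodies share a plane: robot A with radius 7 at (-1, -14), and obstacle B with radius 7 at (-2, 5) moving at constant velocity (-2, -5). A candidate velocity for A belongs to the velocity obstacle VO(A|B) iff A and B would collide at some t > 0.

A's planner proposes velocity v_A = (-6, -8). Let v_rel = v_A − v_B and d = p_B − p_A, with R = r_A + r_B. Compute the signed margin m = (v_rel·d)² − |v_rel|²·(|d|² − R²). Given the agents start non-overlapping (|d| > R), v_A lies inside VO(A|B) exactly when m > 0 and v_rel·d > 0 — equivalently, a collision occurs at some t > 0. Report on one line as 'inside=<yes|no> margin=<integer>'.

d = (-1, 19),  |d|² = 362;  R = 7+7 = 14,  c = 362−14² = 166
v_rel = (-4, -3),  |v_rel|² = 25;  v_rel·d = (-4)·(-1) + (-3)·(19) = -53
25·t² + 106·t + 166 = 0  ⇒  m = (-53)² − 25·166 = -1341
m = -1341 < 0,  v_rel·d = -53 < 0  ⇒  outside

inside=no margin=-1341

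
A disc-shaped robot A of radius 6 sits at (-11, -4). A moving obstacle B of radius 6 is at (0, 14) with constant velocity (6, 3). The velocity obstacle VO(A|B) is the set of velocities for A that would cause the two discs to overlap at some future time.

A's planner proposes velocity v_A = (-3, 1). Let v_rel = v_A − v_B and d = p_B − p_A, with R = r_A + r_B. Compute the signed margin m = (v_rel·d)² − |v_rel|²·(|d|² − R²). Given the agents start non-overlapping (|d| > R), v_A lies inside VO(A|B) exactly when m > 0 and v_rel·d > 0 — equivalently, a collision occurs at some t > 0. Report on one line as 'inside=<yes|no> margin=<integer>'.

d = (11, 18),  |d|² = 445;  R = 6+6 = 12,  c = 445−12² = 301
v_rel = (-9, -2),  |v_rel|² = 85;  v_rel·d = (-9)·(11) + (-2)·(18) = -135
85·t² + 270·t + 301 = 0  ⇒  m = (-135)² − 85·301 = -7360
m = -7360 < 0,  v_rel·d = -135 < 0  ⇒  outside

inside=no margin=-7360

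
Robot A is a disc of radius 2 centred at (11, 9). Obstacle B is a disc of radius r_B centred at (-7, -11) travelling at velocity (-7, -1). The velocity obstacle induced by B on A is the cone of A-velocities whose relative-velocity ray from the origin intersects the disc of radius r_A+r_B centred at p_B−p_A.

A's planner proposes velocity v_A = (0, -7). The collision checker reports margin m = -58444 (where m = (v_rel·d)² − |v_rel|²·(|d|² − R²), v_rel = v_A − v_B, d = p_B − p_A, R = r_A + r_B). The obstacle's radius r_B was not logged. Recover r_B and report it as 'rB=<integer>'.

m = -58444
d = (-18, -20);  v_rel = (7, -6),  |v_rel|² = 85
v_rel×d = (7)·(-20) − (-6)·(-18) = -248
since m = R²·85 − (-248)²:  R² = (61504 + -58444) / 85 = 36
R = √36 = 6  ⇒  r_B = 6 − 2 = 4

rB=4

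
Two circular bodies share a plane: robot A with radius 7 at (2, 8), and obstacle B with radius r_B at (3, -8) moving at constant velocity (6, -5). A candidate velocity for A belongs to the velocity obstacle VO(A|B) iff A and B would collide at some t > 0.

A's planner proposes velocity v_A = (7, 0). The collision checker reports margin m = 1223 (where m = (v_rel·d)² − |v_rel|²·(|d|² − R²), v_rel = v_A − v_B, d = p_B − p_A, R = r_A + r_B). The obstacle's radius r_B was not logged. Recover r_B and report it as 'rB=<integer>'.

m = 1223
d = (1, -16);  v_rel = (1, 5),  |v_rel|² = 26
v_rel×d = (1)·(-16) − (5)·(1) = -21
since m = R²·26 − (-21)²:  R² = (441 + 1223) / 26 = 64
R = √64 = 8  ⇒  r_B = 8 − 7 = 1

rB=1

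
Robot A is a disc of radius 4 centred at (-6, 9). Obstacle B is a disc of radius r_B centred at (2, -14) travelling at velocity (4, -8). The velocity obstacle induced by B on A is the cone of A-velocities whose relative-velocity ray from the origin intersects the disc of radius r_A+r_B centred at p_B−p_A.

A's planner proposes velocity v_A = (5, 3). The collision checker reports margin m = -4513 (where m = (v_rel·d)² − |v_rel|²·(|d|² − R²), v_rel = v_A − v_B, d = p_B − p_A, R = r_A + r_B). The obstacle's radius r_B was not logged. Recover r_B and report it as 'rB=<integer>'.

m = -4513
d = (8, -23);  v_rel = (1, 11),  |v_rel|² = 122
v_rel×d = (1)·(-23) − (11)·(8) = -111
since m = R²·122 − (-111)²:  R² = (12321 + -4513) / 122 = 64
R = √64 = 8  ⇒  r_B = 8 − 4 = 4

rB=4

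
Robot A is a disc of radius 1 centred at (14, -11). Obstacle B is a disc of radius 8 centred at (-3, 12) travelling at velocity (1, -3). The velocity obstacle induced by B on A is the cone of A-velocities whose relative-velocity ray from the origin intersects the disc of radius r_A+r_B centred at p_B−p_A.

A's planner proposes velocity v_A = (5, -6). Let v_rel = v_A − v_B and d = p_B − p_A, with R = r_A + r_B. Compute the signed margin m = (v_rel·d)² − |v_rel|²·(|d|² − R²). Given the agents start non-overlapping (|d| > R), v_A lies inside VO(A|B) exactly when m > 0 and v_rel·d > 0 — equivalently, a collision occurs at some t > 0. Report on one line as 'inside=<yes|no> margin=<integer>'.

d = (-17, 23),  |d|² = 818;  R = 1+8 = 9,  c = 818−9² = 737
v_rel = (4, -3),  |v_rel|² = 25;  v_rel·d = (4)·(-17) + (-3)·(23) = -137
25·t² + 274·t + 737 = 0  ⇒  m = (-137)² − 25·737 = 344
m = 344 > 0,  v_rel·d = -137 < 0  ⇒  outside

inside=no margin=344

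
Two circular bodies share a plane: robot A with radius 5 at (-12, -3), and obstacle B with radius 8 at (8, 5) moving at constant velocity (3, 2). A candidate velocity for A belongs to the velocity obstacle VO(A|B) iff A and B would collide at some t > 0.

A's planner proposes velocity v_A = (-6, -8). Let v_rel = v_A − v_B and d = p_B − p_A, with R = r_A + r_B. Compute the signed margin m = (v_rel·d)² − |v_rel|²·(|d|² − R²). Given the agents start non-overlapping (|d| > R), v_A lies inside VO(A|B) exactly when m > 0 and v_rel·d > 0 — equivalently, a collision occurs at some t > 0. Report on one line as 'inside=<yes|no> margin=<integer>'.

d = (20, 8),  |d|² = 464;  R = 5+8 = 13,  c = 464−13² = 295
v_rel = (-9, -10),  |v_rel|² = 181;  v_rel·d = (-9)·(20) + (-10)·(8) = -260
181·t² + 520·t + 295 = 0  ⇒  m = (-260)² − 181·295 = 14205
m = 14205 > 0,  v_rel·d = -260 < 0  ⇒  outside

inside=no margin=14205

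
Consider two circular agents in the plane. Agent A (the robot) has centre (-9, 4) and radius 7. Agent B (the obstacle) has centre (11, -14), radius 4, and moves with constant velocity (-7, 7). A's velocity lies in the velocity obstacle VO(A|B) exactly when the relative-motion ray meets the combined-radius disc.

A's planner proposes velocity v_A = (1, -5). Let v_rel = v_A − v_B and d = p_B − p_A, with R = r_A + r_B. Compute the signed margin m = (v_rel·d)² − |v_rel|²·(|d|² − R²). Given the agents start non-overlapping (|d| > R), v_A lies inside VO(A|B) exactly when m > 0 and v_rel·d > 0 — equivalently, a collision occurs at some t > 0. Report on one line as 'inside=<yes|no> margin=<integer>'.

d = (20, -18),  |d|² = 724;  R = 7+4 = 11,  c = 724−11² = 603
v_rel = (8, -12),  |v_rel|² = 208;  v_rel·d = (8)·(20) + (-12)·(-18) = 376
208·t² − 752·t + 603 = 0  ⇒  m = 376² − 208·603 = 15952
m = 15952 > 0,  v_rel·d = 376 > 0  ⇒  inside

inside=yes margin=15952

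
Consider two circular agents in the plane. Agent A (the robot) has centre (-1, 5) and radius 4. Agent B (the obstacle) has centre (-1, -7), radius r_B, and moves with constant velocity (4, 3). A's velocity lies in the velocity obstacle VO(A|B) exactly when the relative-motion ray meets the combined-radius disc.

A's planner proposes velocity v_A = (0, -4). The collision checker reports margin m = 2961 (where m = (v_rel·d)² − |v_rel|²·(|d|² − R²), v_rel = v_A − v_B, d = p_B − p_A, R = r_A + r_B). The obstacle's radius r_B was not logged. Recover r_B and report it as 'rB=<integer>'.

m = 2961
d = (0, -12);  v_rel = (-4, -7),  |v_rel|² = 65
v_rel×d = (-4)·(-12) − (-7)·(0) = 48
since m = R²·65 − 48²:  R² = (2304 + 2961) / 65 = 81
R = √81 = 9  ⇒  r_B = 9 − 4 = 5

rB=5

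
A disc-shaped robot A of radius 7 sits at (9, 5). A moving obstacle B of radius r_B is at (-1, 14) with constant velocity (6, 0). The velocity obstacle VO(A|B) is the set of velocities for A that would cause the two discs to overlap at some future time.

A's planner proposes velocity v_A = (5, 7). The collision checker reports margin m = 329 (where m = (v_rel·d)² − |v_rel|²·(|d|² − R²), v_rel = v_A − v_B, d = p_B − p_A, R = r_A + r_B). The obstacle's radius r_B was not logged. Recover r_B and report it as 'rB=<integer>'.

m = 329
d = (-10, 9);  v_rel = (-1, 7),  |v_rel|² = 50
v_rel×d = (-1)·(9) − (7)·(-10) = 61
since m = R²·50 − 61²:  R² = (3721 + 329) / 50 = 81
R = √81 = 9  ⇒  r_B = 9 − 7 = 2

rB=2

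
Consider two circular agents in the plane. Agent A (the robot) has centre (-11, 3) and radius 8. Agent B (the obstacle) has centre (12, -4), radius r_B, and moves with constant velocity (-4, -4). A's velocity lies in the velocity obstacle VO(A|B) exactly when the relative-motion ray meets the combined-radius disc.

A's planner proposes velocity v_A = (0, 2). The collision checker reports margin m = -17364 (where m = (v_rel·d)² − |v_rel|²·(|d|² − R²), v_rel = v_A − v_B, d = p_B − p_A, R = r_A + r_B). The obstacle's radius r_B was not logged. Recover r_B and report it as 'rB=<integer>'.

m = -17364
d = (23, -7);  v_rel = (4, 6),  |v_rel|² = 52
v_rel×d = (4)·(-7) − (6)·(23) = -166
since m = R²·52 − (-166)²:  R² = (27556 + -17364) / 52 = 196
R = √196 = 14  ⇒  r_B = 14 − 8 = 6

rB=6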